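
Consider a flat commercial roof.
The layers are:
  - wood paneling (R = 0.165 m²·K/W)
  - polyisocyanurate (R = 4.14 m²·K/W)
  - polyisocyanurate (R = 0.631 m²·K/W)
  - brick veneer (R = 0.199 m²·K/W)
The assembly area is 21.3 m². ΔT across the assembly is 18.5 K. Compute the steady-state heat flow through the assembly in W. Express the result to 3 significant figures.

R_total = 0.165 + 4.14 + 0.631 + 0.199 = 5.135 m²·K/W
Q = A·ΔT/R = 21.3 × 18.5 / 5.135 = 76.74 W

76.7 W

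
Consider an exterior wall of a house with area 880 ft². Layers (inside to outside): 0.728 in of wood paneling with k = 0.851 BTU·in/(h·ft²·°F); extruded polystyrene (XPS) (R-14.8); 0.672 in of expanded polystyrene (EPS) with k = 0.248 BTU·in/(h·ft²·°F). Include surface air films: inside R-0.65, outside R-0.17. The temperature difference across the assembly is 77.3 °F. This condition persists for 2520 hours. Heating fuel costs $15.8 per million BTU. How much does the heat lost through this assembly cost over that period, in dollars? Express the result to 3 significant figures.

0.728/0.851 = 0.8555
0.672/0.248 = 2.71
R_total = 0.65 + 0.8555 + 14.8 + 2.71 + 0.17 = 19.19 ft²·°F·h/BTU
Q = 880 × 77.3 / 19.19 = 3546 BTU/h
E = 3546 × 2520 = 8935000 BTU
Cost = 8935000/10⁶ × 15.8 = $141.2

141 dollars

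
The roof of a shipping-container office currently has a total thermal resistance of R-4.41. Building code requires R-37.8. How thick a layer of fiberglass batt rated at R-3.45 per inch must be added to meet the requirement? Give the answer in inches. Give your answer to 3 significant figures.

ΔR = 37.8 − 4.41 = 33.39 ft²·°F·h/BTU
L = ΔR / (R/in) = 33.39/3.45 = 9.678 in

9.68 in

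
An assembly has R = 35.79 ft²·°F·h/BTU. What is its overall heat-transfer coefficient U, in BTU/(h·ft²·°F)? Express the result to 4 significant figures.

U = 1/R = 1/35.79 = 0.027941

0.02794 BTU/(h·ft²·°F)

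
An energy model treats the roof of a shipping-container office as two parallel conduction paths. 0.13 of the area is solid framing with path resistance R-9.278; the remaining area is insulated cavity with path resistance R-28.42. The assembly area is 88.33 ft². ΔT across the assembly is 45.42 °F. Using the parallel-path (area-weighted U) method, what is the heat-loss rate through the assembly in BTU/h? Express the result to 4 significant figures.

179.0 BTU/h

U_eff = 0.87/28.42 + 0.13/9.278 = 0.030612 + 0.014012 = 0.044624
R_eff = 1/U_eff = 22.41 ft²·°F·h/BTU
Q = 88.33 × 45.42 / 22.41 = 179.03 BTU/h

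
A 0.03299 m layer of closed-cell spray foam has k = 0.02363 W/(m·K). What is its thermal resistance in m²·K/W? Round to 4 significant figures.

1.396 m²·K/W

R = L/k = 0.03299/0.02363 = 1.3961 m²·K/W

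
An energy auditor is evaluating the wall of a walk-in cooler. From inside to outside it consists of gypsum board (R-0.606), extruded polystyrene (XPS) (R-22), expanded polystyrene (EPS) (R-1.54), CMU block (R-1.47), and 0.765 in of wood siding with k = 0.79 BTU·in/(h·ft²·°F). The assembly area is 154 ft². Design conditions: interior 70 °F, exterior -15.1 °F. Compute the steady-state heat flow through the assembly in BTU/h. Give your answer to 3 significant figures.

0.765/0.79 = 0.9684
R_total = 0.606 + 22 + 1.54 + 1.47 + 0.9684 = 26.58 ft²·°F·h/BTU
Q = A·ΔT/R = 154 × (70 − (-15.1)) / 26.58 = 493 BTU/h

493 BTU/h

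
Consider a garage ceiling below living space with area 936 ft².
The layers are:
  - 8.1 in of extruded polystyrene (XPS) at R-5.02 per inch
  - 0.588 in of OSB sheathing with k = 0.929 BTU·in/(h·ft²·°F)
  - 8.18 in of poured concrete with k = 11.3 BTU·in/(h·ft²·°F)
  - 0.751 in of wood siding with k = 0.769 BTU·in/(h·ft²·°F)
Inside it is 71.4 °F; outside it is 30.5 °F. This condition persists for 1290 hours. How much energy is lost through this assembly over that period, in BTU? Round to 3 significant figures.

8.1 × 5.02 = 40.66
0.588/0.929 = 0.6329
8.18/11.3 = 0.7239
0.751/0.769 = 0.9766
R_total = 40.66 + 0.6329 + 0.7239 + 0.9766 = 43 ft²·°F·h/BTU
Q = 936 × (71.4 − 30.5) / 43 = 890.4 BTU/h
E = 890.4 × 1290 = 1149000 BTU

1150000 BTU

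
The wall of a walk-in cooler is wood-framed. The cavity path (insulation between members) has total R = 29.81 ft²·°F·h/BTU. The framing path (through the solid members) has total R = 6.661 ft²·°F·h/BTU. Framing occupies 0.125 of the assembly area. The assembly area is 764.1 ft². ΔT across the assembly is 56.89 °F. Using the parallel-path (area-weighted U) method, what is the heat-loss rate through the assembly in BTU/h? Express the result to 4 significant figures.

U_eff = 0.875/29.81 + 0.125/6.661 = 0.029353 + 0.018766 = 0.048119
R_eff = 1/U_eff = 20.782 ft²·°F·h/BTU
Q = 764.1 × 56.89 / 20.782 = 2091.7 BTU/h

2092 BTU/h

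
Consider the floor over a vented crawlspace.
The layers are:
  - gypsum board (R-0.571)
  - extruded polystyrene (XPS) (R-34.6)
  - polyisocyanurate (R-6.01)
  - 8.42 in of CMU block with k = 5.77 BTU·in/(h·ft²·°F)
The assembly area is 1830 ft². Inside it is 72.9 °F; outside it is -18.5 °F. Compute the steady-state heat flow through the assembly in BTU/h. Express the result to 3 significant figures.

8.42/5.77 = 1.459
R_total = 0.571 + 34.6 + 6.01 + 1.459 = 42.64 ft²·°F·h/BTU
Q = A·ΔT/R = 1830 × (72.9 − (-18.5)) / 42.64 = 3923 BTU/h

3920 BTU/h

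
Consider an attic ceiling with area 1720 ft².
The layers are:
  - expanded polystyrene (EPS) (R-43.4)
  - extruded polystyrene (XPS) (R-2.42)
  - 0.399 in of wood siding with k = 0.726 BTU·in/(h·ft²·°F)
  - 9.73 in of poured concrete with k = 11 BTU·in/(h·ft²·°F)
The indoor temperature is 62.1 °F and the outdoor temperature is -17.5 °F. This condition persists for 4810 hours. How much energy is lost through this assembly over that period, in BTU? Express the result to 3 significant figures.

13900000 BTU

0.399/0.726 = 0.5496
9.73/11 = 0.8845
R_total = 43.4 + 2.42 + 0.5496 + 0.8845 = 47.25 ft²·°F·h/BTU
Q = 1720 × (62.1 − (-17.5)) / 47.25 = 2897 BTU/h
E = 2897 × 4810 = 13940000 BTU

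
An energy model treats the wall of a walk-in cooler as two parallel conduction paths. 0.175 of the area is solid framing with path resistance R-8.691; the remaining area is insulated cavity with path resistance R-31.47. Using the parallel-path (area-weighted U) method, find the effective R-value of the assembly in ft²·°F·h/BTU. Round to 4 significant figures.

21.57 ft²·°F·h/BTU

U_eff = 0.825/31.47 + 0.175/8.691 = 0.026215 + 0.020136 = 0.046351
R_eff = 1/U_eff = 21.574 ft²·°F·h/BTU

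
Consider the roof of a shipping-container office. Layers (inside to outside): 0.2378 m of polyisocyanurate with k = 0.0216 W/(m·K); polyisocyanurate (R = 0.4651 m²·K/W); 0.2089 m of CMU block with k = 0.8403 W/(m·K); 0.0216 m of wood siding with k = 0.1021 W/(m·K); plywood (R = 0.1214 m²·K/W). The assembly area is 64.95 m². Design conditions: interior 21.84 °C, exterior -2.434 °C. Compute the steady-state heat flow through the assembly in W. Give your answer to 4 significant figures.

130.8 W

0.2378/0.0216 = 11.009
0.2089/0.8403 = 0.2486
0.0216/0.1021 = 0.21156
R_total = 11.009 + 0.4651 + 0.2486 + 0.21156 + 0.1214 = 12.056 m²·K/W
Q = A·ΔT/R = 64.95 × (21.84 − (-2.434)) / 12.056 = 130.77 W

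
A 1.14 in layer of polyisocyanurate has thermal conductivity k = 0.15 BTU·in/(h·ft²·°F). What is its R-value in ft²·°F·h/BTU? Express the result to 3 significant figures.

R = L/k = 1.14/0.15 = 7.6 ft²·°F·h/BTU

7.60 ft²·°F·h/BTU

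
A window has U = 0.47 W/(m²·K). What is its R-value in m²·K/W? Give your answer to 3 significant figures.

R = 1/U = 1/0.47 = 2.128

2.13 m²·K/W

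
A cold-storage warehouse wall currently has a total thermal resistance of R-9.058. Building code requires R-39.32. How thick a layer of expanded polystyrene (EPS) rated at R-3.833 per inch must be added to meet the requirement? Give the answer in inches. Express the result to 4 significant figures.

7.895 in

ΔR = 39.32 − 9.058 = 30.262 ft²·°F·h/BTU
L = ΔR / (R/in) = 30.262/3.833 = 7.8951 in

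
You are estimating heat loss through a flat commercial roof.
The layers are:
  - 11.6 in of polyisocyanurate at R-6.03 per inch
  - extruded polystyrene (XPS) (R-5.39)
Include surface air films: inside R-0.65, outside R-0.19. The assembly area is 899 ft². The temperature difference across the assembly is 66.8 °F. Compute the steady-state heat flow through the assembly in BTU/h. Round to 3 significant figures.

11.6 × 6.03 = 69.95
R_total = 0.65 + 69.95 + 5.39 + 0.19 = 76.18 ft²·°F·h/BTU
Q = A·ΔT/R = 899 × 66.8 / 76.18 = 788.3 BTU/h

788 BTU/h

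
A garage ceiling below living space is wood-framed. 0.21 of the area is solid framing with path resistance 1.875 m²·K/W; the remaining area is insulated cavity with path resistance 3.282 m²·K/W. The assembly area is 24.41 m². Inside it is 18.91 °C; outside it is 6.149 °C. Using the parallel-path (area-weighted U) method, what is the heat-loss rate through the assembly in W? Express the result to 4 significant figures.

109.9 W

U_eff = 0.79/3.282 + 0.21/1.875 = 0.24071 + 0.112 = 0.35271
R_eff = 1/U_eff = 2.8352 m²·K/W
Q = 24.41 × (18.91 − 6.149) / 2.8352 = 109.87 W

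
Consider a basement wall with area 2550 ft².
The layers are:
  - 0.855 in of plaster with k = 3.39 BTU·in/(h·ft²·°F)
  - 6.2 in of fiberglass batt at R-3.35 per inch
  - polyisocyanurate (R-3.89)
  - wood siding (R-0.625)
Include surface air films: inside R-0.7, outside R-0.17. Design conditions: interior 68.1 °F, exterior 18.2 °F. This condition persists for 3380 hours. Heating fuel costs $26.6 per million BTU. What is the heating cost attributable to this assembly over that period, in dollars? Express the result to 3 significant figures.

0.855/3.39 = 0.2522
6.2 × 3.35 = 20.77
R_total = 0.7 + 0.2522 + 20.77 + 3.89 + 0.625 + 0.17 = 26.41 ft²·°F·h/BTU
Q = 2550 × (68.1 − 18.2) / 26.41 = 4819 BTU/h
E = 4819 × 3380 = 16290000 BTU
Cost = 16290000/10⁶ × 26.6 = $433.2

433 dollars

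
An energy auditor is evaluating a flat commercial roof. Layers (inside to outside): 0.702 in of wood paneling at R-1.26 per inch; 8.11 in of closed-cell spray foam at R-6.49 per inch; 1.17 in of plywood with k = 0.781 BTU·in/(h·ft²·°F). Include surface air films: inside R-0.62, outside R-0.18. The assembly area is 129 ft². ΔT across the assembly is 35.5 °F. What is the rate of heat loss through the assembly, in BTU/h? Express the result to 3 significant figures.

0.702 × 1.26 = 0.8845
8.11 × 6.49 = 52.63
1.17/0.781 = 1.498
R_total = 0.62 + 0.8845 + 52.63 + 1.498 + 0.18 = 55.82 ft²·°F·h/BTU
Q = A·ΔT/R = 129 × 35.5 / 55.82 = 82.05 BTU/h

82.0 BTU/h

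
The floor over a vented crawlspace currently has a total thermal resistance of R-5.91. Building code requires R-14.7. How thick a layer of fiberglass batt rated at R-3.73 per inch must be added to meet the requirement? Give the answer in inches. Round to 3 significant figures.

2.36 in

ΔR = 14.7 − 5.91 = 8.79 ft²·°F·h/BTU
L = ΔR / (R/in) = 8.79/3.73 = 2.357 in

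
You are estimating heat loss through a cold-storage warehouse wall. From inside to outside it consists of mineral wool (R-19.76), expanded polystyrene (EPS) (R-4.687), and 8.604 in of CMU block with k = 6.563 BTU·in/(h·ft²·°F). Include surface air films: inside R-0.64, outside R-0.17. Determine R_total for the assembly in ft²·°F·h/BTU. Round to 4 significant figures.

8.604/6.563 = 1.311
R_total = 0.64 + 19.76 + 4.687 + 1.311 + 0.17 = 26.568 ft²·°F·h/BTU

26.57 ft²·°F·h/BTU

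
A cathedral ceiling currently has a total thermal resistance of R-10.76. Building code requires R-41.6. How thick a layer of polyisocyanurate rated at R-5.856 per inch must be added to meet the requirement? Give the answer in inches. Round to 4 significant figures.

5.266 in

ΔR = 41.6 − 10.76 = 30.84 ft²·°F·h/BTU
L = ΔR / (R/in) = 30.84/5.856 = 5.2664 in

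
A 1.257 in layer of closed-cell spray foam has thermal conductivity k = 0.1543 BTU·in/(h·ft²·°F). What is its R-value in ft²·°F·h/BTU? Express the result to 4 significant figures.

8.146 ft²·°F·h/BTU

R = L/k = 1.257/0.1543 = 8.1465 ft²·°F·h/BTU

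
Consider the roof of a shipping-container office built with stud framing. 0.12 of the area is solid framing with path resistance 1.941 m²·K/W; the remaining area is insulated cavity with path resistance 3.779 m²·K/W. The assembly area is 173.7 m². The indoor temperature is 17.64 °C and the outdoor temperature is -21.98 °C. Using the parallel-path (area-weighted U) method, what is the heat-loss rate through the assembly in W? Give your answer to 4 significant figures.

U_eff = 0.88/3.779 + 0.12/1.941 = 0.23287 + 0.061824 = 0.29469
R_eff = 1/U_eff = 3.3934 m²·K/W
Q = 173.7 × (17.64 − (-21.98)) / 3.3934 = 2028.1 W

2028 W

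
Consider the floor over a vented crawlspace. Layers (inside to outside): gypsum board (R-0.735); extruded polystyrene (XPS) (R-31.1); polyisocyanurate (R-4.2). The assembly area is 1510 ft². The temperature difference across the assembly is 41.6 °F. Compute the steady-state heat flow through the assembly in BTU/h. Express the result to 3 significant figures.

R_total = 0.735 + 31.1 + 4.2 = 36.04 ft²·°F·h/BTU
Q = A·ΔT/R = 1510 × 41.6 / 36.04 = 1743 BTU/h

1740 BTU/h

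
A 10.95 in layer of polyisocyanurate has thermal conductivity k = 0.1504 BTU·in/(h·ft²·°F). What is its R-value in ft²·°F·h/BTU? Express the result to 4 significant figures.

R = L/k = 10.95/0.1504 = 72.806 ft²·°F·h/BTU

72.81 ft²·°F·h/BTU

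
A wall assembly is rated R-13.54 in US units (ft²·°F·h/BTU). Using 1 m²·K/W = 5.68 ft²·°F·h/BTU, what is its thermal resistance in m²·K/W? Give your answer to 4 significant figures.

2.384 m²·K/W

R_SI = 13.54/5.68 = 2.3838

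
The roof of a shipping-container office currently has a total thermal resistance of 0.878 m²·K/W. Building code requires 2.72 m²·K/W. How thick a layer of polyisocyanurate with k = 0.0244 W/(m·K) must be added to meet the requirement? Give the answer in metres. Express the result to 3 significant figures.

ΔR = 2.72 − 0.878 = 1.842 m²·K/W
L = ΔR × k = 1.842 × 0.0244 = 0.04494 m

0.0449 m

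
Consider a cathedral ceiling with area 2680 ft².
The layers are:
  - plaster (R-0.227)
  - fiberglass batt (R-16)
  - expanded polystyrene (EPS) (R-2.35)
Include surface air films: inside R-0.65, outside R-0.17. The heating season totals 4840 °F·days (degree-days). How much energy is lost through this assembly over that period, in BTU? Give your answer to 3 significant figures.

R_total = 0.65 + 0.227 + 16 + 2.35 + 0.17 = 19.4 ft²·°F·h/BTU
E = A × HDD × 24 / R = 2680 × 4840 × 24 / 19.4 = 16050000 BTU

16000000 BTU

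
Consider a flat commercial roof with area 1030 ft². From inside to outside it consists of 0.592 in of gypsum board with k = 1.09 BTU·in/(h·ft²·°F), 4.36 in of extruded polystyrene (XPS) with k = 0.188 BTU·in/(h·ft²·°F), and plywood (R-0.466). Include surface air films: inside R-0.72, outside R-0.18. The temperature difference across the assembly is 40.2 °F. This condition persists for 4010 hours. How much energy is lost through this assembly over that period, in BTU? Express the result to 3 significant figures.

6610000 BTU

0.592/1.09 = 0.5431
4.36/0.188 = 23.19
R_total = 0.72 + 0.5431 + 23.19 + 0.466 + 0.18 = 25.1 ft²·°F·h/BTU
Q = 1030 × 40.2 / 25.1 = 1650 BTU/h
E = 1650 × 4010 = 6615000 BTU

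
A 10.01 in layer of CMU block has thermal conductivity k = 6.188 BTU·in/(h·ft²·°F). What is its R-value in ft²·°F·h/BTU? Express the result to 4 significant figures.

1.618 ft²·°F·h/BTU

R = L/k = 10.01/6.188 = 1.6176 ft²·°F·h/BTU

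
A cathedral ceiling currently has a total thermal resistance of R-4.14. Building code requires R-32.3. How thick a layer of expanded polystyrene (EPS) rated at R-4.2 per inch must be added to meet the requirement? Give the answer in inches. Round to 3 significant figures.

6.70 in

ΔR = 32.3 − 4.14 = 28.16 ft²·°F·h/BTU
L = ΔR / (R/in) = 28.16/4.2 = 6.705 in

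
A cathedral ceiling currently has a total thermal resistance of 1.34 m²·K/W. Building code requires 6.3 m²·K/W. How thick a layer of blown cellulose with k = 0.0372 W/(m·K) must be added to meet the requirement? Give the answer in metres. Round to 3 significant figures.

ΔR = 6.3 − 1.34 = 4.96 m²·K/W
L = ΔR × k = 4.96 × 0.0372 = 0.1845 m

0.185 m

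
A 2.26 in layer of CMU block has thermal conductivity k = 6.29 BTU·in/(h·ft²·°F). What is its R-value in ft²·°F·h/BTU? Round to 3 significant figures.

R = L/k = 2.26/6.29 = 0.3593 ft²·°F·h/BTU

0.359 ft²·°F·h/BTU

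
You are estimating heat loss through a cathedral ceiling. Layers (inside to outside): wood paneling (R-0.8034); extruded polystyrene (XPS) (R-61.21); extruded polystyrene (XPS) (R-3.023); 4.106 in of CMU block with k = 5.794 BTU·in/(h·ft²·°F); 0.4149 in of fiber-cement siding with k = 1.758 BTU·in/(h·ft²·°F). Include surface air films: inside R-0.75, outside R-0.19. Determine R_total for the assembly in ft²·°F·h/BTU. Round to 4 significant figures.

4.106/5.794 = 0.70866
0.4149/1.758 = 0.23601
R_total = 0.75 + 0.8034 + 61.21 + 3.023 + 0.70866 + 0.23601 + 0.19 = 66.921 ft²·°F·h/BTU

66.92 ft²·°F·h/BTU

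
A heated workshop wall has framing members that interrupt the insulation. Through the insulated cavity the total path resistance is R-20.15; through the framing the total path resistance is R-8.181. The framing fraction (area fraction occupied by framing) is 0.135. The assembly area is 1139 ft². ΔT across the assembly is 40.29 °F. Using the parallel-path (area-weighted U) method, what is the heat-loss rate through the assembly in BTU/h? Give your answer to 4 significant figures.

2727 BTU/h

U_eff = 0.865/20.15 + 0.135/8.181 = 0.042928 + 0.016502 = 0.05943
R_eff = 1/U_eff = 16.827 ft²·°F·h/BTU
Q = 1139 × 40.29 / 16.827 = 2727.2 BTU/h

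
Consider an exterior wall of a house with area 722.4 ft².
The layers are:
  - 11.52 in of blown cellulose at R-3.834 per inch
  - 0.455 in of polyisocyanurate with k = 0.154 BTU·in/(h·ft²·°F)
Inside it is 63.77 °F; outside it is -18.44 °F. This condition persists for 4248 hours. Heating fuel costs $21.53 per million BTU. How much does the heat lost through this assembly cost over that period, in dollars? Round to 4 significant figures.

115.3 dollars

11.52 × 3.834 = 44.168
0.455/0.154 = 2.9545
R_total = 44.168 + 2.9545 = 47.122 ft²·°F·h/BTU
Q = 722.4 × (63.77 − (-18.44)) / 47.122 = 1260.3 BTU/h
E = 1260.3 × 4248 = 5353800 BTU
Cost = 5353800/10⁶ × 21.53 = $115.27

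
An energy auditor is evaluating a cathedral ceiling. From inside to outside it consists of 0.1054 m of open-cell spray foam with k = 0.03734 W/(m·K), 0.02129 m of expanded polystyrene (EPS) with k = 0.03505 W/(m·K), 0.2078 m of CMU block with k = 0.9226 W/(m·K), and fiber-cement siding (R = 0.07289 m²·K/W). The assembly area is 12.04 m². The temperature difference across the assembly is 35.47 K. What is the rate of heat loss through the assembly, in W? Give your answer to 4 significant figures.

0.1054/0.03734 = 2.8227
0.02129/0.03505 = 0.60742
0.2078/0.9226 = 0.22523
R_total = 2.8227 + 0.60742 + 0.22523 + 0.07289 = 3.7283 m²·K/W
Q = A·ΔT/R = 12.04 × 35.47 / 3.7283 = 114.55 W

114.5 W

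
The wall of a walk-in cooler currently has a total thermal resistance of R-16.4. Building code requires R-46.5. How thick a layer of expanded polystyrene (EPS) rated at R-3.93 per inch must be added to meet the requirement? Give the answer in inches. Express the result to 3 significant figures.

ΔR = 46.5 − 16.4 = 30.1 ft²·°F·h/BTU
L = ΔR / (R/in) = 30.1/3.93 = 7.659 in

7.66 in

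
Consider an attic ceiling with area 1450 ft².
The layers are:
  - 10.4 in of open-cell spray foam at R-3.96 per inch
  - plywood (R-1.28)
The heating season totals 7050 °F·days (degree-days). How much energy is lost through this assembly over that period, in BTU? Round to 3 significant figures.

10.4 × 3.96 = 41.18
R_total = 41.18 + 1.28 = 42.46 ft²·°F·h/BTU
E = A × HDD × 24 / R = 1450 × 7050 × 24 / 42.46 = 5778000 BTU

5780000 BTU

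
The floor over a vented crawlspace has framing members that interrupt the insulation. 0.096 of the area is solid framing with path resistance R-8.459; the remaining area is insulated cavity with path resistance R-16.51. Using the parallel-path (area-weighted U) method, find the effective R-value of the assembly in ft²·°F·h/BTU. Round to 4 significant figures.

U_eff = 0.904/16.51 + 0.096/8.459 = 0.054755 + 0.011349 = 0.066104
R_eff = 1/U_eff = 15.128 ft²·°F·h/BTU

15.13 ft²·°F·h/BTU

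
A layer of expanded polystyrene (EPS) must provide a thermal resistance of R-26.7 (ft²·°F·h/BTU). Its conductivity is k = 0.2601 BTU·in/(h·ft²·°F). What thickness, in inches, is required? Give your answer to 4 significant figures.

L = R × k = 26.7 × 0.2601 = 6.9447 in

6.945 in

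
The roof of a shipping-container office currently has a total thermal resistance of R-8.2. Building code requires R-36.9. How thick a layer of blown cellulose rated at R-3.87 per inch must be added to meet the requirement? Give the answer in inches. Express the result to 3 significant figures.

ΔR = 36.9 − 8.2 = 28.7 ft²·°F·h/BTU
L = ΔR / (R/in) = 28.7/3.87 = 7.416 in

7.42 in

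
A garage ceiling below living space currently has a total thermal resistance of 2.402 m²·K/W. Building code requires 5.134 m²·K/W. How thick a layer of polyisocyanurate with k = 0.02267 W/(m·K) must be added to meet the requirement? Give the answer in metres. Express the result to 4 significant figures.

ΔR = 5.134 − 2.402 = 2.732 m²·K/W
L = ΔR × k = 2.732 × 0.02267 = 0.061934 m

0.06193 m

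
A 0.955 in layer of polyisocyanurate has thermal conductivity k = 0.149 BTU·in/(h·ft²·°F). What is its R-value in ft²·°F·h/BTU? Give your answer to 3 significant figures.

R = L/k = 0.955/0.149 = 6.409 ft²·°F·h/BTU

6.41 ft²·°F·h/BTU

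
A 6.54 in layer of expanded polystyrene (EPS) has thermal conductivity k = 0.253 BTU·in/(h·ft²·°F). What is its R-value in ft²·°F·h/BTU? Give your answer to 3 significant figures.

R = L/k = 6.54/0.253 = 25.85 ft²·°F·h/BTU

25.8 ft²·°F·h/BTU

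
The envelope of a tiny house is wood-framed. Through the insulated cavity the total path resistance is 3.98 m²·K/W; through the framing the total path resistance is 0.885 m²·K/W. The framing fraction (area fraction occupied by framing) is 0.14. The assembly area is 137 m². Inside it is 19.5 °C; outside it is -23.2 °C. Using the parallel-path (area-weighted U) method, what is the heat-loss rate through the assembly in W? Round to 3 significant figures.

2190 W

U_eff = 0.86/3.98 + 0.14/0.885 = 0.2161 + 0.1582 = 0.3743
R_eff = 1/U_eff = 2.672 m²·K/W
Q = 137 × (19.5 − (-23.2)) / 2.672 = 2189 W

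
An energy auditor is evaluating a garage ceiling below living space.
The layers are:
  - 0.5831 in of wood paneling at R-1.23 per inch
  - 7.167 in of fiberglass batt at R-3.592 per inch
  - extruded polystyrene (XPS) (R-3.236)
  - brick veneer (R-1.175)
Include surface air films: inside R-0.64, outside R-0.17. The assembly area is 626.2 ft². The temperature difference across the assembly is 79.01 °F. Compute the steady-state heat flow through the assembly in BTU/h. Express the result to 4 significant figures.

1562 BTU/h

0.5831 × 1.23 = 0.71721
7.167 × 3.592 = 25.744
R_total = 0.64 + 0.71721 + 25.744 + 3.236 + 1.175 + 0.17 = 31.682 ft²·°F·h/BTU
Q = A·ΔT/R = 626.2 × 79.01 / 31.682 = 1561.6 BTU/h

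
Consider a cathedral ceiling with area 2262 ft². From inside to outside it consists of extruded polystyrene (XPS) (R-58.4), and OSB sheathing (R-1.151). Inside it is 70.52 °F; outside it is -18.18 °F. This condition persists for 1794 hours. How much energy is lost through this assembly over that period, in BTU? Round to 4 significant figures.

R_total = 58.4 + 1.151 = 59.551 ft²·°F·h/BTU
Q = 2262 × (70.52 − (-18.18)) / 59.551 = 3369.2 BTU/h
E = 3369.2 × 1794 = 6044300 BTU

6044000 BTU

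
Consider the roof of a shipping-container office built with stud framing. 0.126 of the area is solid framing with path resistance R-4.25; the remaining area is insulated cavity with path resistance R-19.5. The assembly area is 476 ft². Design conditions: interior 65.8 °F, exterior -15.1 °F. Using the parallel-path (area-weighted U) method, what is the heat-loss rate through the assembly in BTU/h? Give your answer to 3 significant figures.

U_eff = 0.874/19.5 + 0.126/4.25 = 0.04482 + 0.02965 = 0.07447
R_eff = 1/U_eff = 13.43 ft²·°F·h/BTU
Q = 476 × (65.8 − (-15.1)) / 13.43 = 2868 BTU/h

2870 BTU/h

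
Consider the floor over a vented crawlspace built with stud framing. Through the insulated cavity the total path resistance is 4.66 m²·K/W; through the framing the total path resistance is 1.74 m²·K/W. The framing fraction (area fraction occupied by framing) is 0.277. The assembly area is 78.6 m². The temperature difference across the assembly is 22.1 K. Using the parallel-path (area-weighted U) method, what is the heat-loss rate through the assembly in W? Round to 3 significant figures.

U_eff = 0.723/4.66 + 0.277/1.74 = 0.1552 + 0.1592 = 0.3143
R_eff = 1/U_eff = 3.181 m²·K/W
Q = 78.6 × 22.1 / 3.181 = 546 W

546 W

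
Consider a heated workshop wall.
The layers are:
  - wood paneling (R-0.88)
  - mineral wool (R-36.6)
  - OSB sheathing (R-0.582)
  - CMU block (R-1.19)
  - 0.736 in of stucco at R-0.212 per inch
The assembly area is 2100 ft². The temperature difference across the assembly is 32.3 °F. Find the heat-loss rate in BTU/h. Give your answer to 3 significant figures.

0.736 × 0.212 = 0.156
R_total = 0.88 + 36.6 + 0.582 + 1.19 + 0.156 = 39.41 ft²·°F·h/BTU
Q = A·ΔT/R = 2100 × 32.3 / 39.41 = 1721 BTU/h

1720 BTU/h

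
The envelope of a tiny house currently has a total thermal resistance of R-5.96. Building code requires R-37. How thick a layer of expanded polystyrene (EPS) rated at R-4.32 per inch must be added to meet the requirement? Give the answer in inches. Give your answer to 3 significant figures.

ΔR = 37 − 5.96 = 31.04 ft²·°F·h/BTU
L = ΔR / (R/in) = 31.04/4.32 = 7.185 in

7.19 in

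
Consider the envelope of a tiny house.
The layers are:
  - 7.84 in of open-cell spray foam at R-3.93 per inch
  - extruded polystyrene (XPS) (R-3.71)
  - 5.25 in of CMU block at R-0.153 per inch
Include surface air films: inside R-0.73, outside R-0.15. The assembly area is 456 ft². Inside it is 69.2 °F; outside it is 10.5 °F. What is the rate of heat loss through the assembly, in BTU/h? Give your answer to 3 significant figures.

739 BTU/h

7.84 × 3.93 = 30.81
5.25 × 0.153 = 0.8033
R_total = 0.73 + 30.81 + 3.71 + 0.8033 + 0.15 = 36.2 ft²·°F·h/BTU
Q = A·ΔT/R = 456 × (69.2 − 10.5) / 36.2 = 739.3 BTU/h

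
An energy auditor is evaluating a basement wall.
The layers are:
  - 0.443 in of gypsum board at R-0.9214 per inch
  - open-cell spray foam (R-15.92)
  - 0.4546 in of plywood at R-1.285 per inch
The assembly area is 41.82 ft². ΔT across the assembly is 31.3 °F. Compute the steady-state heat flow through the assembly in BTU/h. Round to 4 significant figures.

77.40 BTU/h

0.443 × 0.9214 = 0.40818
0.4546 × 1.285 = 0.58416
R_total = 0.40818 + 15.92 + 0.58416 = 16.912 ft²·°F·h/BTU
Q = A·ΔT/R = 41.82 × 31.3 / 16.912 = 77.397 BTU/h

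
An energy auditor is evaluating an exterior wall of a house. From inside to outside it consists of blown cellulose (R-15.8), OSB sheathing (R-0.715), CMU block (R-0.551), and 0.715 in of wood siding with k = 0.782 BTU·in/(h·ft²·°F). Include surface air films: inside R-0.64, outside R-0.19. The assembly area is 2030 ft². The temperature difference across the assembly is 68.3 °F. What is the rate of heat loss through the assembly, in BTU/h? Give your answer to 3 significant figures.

7370 BTU/h

0.715/0.782 = 0.9143
R_total = 0.64 + 15.8 + 0.715 + 0.551 + 0.9143 + 0.19 = 18.81 ft²·°F·h/BTU
Q = A·ΔT/R = 2030 × 68.3 / 18.81 = 7371 BTU/h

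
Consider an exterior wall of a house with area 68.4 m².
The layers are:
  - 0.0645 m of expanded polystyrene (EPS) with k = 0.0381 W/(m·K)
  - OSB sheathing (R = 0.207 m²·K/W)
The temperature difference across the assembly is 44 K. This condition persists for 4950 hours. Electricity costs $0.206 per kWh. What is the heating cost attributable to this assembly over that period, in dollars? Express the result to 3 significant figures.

0.0645/0.0381 = 1.693
R_total = 1.693 + 0.207 = 1.9 m²·K/W
Q = 68.4 × 44 / 1.9 = 1584 W
E = 1584 W × 4950 h / 1000 = 7841 kWh
Cost = 7841 × 0.206 = $1615

1620 dollars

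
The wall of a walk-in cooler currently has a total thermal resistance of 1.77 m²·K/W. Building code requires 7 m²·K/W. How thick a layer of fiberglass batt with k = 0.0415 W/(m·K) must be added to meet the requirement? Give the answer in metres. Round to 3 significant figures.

ΔR = 7 − 1.77 = 5.23 m²·K/W
L = ΔR × k = 5.23 × 0.0415 = 0.217 m

0.217 m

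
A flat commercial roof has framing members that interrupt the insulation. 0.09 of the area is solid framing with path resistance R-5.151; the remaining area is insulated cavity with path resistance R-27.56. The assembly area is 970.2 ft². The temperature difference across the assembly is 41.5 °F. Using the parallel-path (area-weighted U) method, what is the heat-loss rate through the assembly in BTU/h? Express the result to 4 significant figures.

U_eff = 0.91/27.56 + 0.09/5.151 = 0.033019 + 0.017472 = 0.050491
R_eff = 1/U_eff = 19.805 ft²·°F·h/BTU
Q = 970.2 × 41.5 / 19.805 = 2032.9 BTU/h

2033 BTU/h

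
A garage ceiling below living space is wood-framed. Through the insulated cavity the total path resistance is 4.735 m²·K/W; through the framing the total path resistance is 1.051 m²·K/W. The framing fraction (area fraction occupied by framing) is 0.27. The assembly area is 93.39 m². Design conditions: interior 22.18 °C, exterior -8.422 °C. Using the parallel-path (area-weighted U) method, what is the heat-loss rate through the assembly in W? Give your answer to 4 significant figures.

1175 W

U_eff = 0.73/4.735 + 0.27/1.051 = 0.15417 + 0.2569 = 0.41107
R_eff = 1/U_eff = 2.4327 m²·K/W
Q = 93.39 × (22.18 − (-8.422)) / 2.4327 = 1174.8 W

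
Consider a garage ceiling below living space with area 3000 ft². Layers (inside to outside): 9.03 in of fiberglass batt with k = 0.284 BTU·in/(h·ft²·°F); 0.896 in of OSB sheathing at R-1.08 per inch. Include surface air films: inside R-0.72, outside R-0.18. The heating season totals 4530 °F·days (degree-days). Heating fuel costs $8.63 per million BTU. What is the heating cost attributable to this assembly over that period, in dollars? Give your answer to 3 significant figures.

83.6 dollars

9.03/0.284 = 31.8
0.896 × 1.08 = 0.9677
R_total = 0.72 + 31.8 + 0.9677 + 0.18 = 33.66 ft²·°F·h/BTU
E = A × HDD × 24 / R = 3000 × 4530 × 24 / 33.66 = 9689000 BTU
Cost = 9689000/10⁶ × 8.63 = $83.61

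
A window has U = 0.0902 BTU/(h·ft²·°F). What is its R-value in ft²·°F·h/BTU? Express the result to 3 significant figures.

R = 1/U = 1/0.0902 = 11.09

11.1 ft²·°F·h/BTU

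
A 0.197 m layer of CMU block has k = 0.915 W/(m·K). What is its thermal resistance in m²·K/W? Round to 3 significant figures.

0.215 m²·K/W

R = L/k = 0.197/0.915 = 0.2153 m²·K/W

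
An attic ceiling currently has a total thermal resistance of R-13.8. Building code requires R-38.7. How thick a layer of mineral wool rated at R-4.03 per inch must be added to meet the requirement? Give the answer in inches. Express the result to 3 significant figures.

ΔR = 38.7 − 13.8 = 24.9 ft²·°F·h/BTU
L = ΔR / (R/in) = 24.9/4.03 = 6.179 in

6.18 in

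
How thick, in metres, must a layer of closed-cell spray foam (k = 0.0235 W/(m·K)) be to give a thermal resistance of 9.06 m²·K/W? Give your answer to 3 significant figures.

0.213 m

L = R·k = 9.06 × 0.0235 = 0.2129 m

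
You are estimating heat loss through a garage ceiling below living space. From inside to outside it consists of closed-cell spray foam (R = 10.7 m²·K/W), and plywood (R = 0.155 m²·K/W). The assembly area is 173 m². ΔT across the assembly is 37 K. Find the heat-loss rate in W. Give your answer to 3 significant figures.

R_total = 10.7 + 0.155 = 10.85 m²·K/W
Q = A·ΔT/R = 173 × 37 / 10.85 = 589.7 W

590 W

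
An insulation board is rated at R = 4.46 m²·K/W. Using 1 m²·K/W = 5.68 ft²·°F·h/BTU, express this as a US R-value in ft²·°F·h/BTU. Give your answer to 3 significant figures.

R_US = 4.46 × 5.68 = 25.33

25.3 ft²·°F·h/BTU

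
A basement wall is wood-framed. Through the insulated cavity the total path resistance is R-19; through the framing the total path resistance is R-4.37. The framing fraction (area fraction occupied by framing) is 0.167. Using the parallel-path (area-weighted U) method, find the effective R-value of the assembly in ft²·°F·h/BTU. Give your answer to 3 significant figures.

U_eff = 0.833/19 + 0.167/4.37 = 0.04384 + 0.03822 = 0.08206
R_eff = 1/U_eff = 12.19 ft²·°F·h/BTU

12.2 ft²·°F·h/BTU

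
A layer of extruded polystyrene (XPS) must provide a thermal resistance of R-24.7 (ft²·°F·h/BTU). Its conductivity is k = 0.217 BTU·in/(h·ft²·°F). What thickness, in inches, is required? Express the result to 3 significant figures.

5.36 in

L = R × k = 24.7 × 0.217 = 5.36 in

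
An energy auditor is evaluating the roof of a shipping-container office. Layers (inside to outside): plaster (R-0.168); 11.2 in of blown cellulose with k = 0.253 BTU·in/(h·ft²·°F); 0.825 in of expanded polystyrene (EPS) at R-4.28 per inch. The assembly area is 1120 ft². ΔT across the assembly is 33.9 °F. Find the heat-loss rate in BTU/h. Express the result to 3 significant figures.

11.2/0.253 = 44.27
0.825 × 4.28 = 3.531
R_total = 0.168 + 44.27 + 3.531 = 47.97 ft²·°F·h/BTU
Q = A·ΔT/R = 1120 × 33.9 / 47.97 = 791.5 BTU/h

792 BTU/h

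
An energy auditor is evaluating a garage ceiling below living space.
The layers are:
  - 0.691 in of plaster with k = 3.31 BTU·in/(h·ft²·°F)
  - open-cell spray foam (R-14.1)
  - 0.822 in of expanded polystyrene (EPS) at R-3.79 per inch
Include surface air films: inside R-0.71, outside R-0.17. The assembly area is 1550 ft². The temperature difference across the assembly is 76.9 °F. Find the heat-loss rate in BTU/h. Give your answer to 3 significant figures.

0.691/3.31 = 0.2088
0.822 × 3.79 = 3.115
R_total = 0.71 + 0.2088 + 14.1 + 3.115 + 0.17 = 18.3 ft²·°F·h/BTU
Q = A·ΔT/R = 1550 × 76.9 / 18.3 = 6512 BTU/h

6510 BTU/h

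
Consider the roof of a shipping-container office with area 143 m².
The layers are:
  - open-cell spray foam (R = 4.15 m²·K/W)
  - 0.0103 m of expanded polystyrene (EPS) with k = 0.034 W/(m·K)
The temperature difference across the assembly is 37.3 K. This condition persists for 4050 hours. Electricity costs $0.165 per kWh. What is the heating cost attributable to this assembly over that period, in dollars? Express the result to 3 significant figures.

800 dollars

0.0103/0.034 = 0.3029
R_total = 4.15 + 0.3029 = 4.453 m²·K/W
Q = 143 × 37.3 / 4.453 = 1198 W
E = 1198 W × 4050 h / 1000 = 4851 kWh
Cost = 4851 × 0.165 = $800.5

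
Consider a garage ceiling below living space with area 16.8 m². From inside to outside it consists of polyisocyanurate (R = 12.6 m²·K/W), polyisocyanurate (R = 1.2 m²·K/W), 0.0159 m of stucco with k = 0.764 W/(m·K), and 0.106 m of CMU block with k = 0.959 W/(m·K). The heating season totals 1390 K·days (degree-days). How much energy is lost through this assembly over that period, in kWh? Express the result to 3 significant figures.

40.2 kWh

0.0159/0.764 = 0.02081
0.106/0.959 = 0.1105
R_total = 12.6 + 1.2 + 0.02081 + 0.1105 = 13.93 m²·K/W
E = A × HDD × 24 / R / 1000 = 16.8 × 1390 × 24 / 13.93 / 1000 = 40.23 kWh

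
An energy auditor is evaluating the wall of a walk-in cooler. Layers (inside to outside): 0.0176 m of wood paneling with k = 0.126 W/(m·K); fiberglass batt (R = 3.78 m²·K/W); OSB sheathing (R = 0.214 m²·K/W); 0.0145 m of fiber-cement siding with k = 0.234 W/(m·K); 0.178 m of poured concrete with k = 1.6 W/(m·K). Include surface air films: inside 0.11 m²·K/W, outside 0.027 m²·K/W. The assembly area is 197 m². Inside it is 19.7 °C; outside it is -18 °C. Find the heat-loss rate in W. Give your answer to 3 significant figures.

1670 W

0.0176/0.126 = 0.1397
0.0145/0.234 = 0.06197
0.178/1.6 = 0.1112
R_total = 0.11 + 0.1397 + 3.78 + 0.214 + 0.06197 + 0.1112 + 0.027 = 4.444 m²·K/W
Q = A·ΔT/R = 197 × (19.7 − (-18)) / 4.444 = 1671 W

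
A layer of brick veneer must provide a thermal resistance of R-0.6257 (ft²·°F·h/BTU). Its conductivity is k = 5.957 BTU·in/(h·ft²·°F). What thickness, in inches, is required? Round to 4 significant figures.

3.727 in

L = R × k = 0.6257 × 5.957 = 3.7273 in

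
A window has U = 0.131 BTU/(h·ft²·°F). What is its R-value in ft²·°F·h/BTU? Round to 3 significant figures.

7.63 ft²·°F·h/BTU

R = 1/U = 1/0.131 = 7.634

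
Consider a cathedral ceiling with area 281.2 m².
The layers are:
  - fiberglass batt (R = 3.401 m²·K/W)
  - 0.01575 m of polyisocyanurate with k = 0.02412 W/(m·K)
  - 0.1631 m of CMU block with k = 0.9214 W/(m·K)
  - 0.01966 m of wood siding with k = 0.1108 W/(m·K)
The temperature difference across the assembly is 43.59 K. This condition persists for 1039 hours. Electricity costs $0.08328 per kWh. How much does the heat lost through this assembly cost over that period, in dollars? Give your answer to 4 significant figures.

0.01575/0.02412 = 0.65299
0.1631/0.9214 = 0.17701
0.01966/0.1108 = 0.17744
R_total = 3.401 + 0.65299 + 0.17701 + 0.17744 = 4.4084 m²·K/W
Q = 281.2 × 43.59 / 4.4084 = 2780.5 W
E = 2780.5 W × 1039 h / 1000 = 2888.9 kWh
Cost = 2888.9 × 0.08328 = $240.59

240.6 dollars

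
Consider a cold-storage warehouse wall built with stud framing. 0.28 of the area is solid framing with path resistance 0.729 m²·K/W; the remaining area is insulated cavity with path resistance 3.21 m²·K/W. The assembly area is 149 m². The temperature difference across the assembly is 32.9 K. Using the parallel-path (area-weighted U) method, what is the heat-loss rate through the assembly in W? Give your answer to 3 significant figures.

2980 W

U_eff = 0.72/3.21 + 0.28/0.729 = 0.2243 + 0.3841 = 0.6084
R_eff = 1/U_eff = 1.644 m²·K/W
Q = 149 × 32.9 / 1.644 = 2982 W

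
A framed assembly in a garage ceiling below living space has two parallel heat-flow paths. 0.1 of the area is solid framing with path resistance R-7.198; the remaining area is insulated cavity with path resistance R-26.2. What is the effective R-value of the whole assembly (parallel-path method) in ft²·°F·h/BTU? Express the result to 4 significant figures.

U_eff = 0.9/26.2 + 0.1/7.198 = 0.034351 + 0.013893 = 0.048244
R_eff = 1/U_eff = 20.728 ft²·°F·h/BTU

20.73 ft²·°F·h/BTU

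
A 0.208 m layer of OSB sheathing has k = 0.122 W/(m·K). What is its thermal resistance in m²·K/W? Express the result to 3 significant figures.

R = L/k = 0.208/0.122 = 1.705 m²·K/W

1.70 m²·K/W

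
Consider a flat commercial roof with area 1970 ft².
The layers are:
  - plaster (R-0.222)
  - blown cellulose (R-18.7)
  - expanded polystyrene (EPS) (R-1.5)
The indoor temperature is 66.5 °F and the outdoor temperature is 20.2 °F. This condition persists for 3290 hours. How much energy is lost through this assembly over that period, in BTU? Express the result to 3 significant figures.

14700000 BTU

R_total = 0.222 + 18.7 + 1.5 = 20.42 ft²·°F·h/BTU
Q = 1970 × (66.5 − 20.2) / 20.42 = 4466 BTU/h
E = 4466 × 3290 = 14690000 BTU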